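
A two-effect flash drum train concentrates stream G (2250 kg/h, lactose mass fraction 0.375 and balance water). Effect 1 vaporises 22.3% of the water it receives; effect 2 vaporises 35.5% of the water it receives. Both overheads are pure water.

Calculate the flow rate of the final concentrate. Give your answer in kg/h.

water in feed = 2250×0.625 = 1406.2 kg/h.
After stage 1: water left = (1−0.223)×1406.2 = 1092.7; stream total = 1936.4 kg/h.
After stage 2: water left = (1−0.355)×1092.7 = 704.76; final concentrate = 1548.5 kg/h.

1549 kg/h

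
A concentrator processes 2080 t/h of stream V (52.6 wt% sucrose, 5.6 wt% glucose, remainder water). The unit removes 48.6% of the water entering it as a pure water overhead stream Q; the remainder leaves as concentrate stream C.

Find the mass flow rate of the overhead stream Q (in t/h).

water entering = 2080×0.418 = 869.44 t/h; overhead removed = 0.486×869.44 = 422.55 t/h.

422.5 t/h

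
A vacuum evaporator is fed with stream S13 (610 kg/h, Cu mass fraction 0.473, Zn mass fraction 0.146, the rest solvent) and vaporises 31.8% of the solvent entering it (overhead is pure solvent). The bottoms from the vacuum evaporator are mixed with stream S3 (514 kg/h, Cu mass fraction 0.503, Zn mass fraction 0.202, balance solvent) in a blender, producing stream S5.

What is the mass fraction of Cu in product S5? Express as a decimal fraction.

0.521

Vapour removed = 0.318×0.381×610 = 73.906 kg/h; concentrate = 536.09 kg/h.
Cu reaching the mixer = 288.53 (from concentrate) + 514×0.503 = 547.07 kg/h.
Product flow = 536.09 + 514 = 1050.1 kg/h; Cu fraction = 0.521.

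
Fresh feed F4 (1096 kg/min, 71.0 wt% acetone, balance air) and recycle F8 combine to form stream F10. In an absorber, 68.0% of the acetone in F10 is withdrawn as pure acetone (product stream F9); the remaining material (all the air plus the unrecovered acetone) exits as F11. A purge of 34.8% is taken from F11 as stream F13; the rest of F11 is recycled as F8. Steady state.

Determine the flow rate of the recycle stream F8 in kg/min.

air enters only via F4 and leaves only via the purge: 1096×0.290 = 0.348×(air in F11), and the absorber passes all air, so air in F10 = air in F11 = 913.33 kg/min.
acetone in F10: m_A = 1096×0.710 + (1−0.348)·(1−0.680)·m_A, so m_A = 778.16/0.7914 = 983.32 kg/min.
F11 = (1−0.680)×983.32 + 913.33 = 1228 kg/min.
Recycle F8 = (1−0.348)×1228 = 800.65 kg/min.

800.7 kg/min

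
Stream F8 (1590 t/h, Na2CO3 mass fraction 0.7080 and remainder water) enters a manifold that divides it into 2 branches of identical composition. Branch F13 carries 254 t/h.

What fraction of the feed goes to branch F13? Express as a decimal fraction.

0.160

Fraction to F13 = 254/1590 = 0.1597.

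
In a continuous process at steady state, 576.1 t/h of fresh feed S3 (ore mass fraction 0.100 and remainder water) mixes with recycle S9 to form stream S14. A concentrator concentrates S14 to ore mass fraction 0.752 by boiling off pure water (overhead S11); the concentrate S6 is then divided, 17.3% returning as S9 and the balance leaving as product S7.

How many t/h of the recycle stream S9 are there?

16.03 t/h

Overall ore balance (none leaves overhead): ore in fresh feed = ore in product, i.e. 576.1×0.100 = (1−0.173)·S6·0.752.
S6 = 57.61/(0.752×0.827) = 92.635 t/h.
Recycle S9 = 0.173×92.635 = 16.026 t/h.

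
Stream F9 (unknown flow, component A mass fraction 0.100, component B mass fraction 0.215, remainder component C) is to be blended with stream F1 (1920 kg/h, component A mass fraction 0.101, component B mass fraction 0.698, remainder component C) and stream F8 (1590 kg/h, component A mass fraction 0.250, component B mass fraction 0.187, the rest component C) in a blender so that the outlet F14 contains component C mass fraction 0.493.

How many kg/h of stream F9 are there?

2340 kg/h

Let F9 be the unknown flow. Total out = 3510 + F9.
component C balance: 1281.1 + 0.685·F9 = 0.493·(3510 + F9)
(0.685 − 0.493)·F9 = 0.493×3510 − 1281.1 = 449.34
F9 = 449.34 / 0.192 = 2340.3 kg/h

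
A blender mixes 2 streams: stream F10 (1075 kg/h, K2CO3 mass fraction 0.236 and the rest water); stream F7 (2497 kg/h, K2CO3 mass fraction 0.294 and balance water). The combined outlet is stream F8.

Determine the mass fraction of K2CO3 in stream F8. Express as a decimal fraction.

Total flow out = 1075 + 2497 = 3572 kg/h.
K2CO3 in = 1075×0.236 + 2497×0.294 = 987.82 kg/h.
K2CO3 mass fraction in F8 = 987.82/3572 = 0.277.

0.277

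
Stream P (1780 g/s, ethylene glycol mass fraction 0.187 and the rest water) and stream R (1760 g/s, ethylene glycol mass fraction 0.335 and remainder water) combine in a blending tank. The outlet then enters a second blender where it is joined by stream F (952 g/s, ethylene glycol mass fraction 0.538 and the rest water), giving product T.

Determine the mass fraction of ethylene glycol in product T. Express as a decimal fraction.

Overall, product flow = 4492 g/s.
ethylene glycol in = 1780×0.187 + 1760×0.335 + 952×0.538 = 1434.6 g/s.
ethylene glycol fraction in T = 0.319.

0.319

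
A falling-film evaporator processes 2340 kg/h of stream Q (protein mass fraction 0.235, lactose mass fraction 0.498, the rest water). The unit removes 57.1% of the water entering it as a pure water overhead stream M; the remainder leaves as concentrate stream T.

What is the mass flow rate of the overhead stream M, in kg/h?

356.7 kg/h

water entering = 2340×0.267 = 624.78 kg/h; overhead removed = 0.571×624.78 = 356.75 kg/h.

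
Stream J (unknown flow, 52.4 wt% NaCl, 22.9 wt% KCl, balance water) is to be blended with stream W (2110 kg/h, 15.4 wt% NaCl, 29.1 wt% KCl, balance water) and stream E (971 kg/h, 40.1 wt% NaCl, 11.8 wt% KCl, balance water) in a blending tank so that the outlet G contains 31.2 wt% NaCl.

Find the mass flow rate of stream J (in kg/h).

1165 kg/h

Let J be the unknown flow. Total out = 3081 + J.
NaCl balance: 714.31 + 0.524·J = 0.312·(3081 + J)
(0.524 − 0.312)·J = 0.312×3081 − 714.31 = 246.96
J = 246.96 / 0.212 = 1164.9 kg/h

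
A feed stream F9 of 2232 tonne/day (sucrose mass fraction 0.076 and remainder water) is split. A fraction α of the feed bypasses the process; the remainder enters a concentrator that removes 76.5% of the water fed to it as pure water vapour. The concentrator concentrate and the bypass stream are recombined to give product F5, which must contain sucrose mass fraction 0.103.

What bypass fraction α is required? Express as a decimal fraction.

0.629

All 2232×0.076 = 169.63 tonne/day of sucrose reaches F5, so F5 = 169.63/0.103 = 1646.9 tonne/day and vapour = 585.09 tonne/day.
The evaporator receives (1−α)·2232 of feed at 0.924 water and removes 0.765 of that water:
0.765×0.924×(1−α)×2232 = 585.09
(1−α) = 585.09/1577.7 = 0.3708;  α = 0.6292.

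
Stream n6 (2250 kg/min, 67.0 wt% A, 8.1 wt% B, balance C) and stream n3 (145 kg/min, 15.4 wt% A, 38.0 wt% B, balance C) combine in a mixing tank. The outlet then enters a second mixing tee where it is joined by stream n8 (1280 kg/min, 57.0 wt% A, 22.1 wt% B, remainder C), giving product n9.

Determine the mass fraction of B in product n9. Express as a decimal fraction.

0.142

Overall, product flow = 3675 kg/min.
B in = 2250×0.081 + 145×0.380 + 1280×0.221 = 520.23 kg/min.
B fraction in n9 = 0.142.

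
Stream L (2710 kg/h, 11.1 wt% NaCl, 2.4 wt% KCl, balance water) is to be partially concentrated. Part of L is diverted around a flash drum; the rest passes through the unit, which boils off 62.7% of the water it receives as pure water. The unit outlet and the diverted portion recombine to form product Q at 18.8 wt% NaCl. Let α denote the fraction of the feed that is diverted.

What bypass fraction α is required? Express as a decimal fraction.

All 2710×0.111 = 300.81 kg/h of NaCl reaches Q, so Q = 300.81/0.188 = 1600.1 kg/h and vapour = 1109.9 kg/h.
The evaporator receives (1−α)·2710 of feed at 0.865 water and removes 0.627 of that water:
0.627×0.865×(1−α)×2710 = 1109.9
(1−α) = 1109.9/1469.8 = 0.7552;  α = 0.2448.

0.245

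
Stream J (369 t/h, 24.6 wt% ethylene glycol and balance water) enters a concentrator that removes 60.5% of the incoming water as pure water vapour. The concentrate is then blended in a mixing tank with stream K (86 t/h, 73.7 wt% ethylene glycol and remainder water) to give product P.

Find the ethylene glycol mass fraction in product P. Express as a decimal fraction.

0.538

Vapour removed = 0.605×0.754×369 = 168.33 t/h; concentrate = 200.67 t/h.
ethylene glycol reaching the mixer = 90.774 (from concentrate) + 86×0.737 = 154.16 t/h.
Product flow = 200.67 + 86 = 286.67 t/h; ethylene glycol fraction = 0.538.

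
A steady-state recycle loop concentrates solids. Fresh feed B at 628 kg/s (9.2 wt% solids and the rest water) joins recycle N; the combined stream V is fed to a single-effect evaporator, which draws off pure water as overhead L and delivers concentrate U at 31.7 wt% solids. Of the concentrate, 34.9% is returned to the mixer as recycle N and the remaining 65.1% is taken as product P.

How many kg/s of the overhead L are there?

Overall solids balance (none leaves overhead): solids in fresh feed = solids in product, i.e. 628×0.092 = (1−0.349)·U·0.317.
U = 57.776/(0.317×0.651) = 279.97 kg/s.
Recycle N = 0.349×279.97 = 97.709 kg/s.
Combined feed V = 628 + 97.709 = 725.71 kg/s.
Overhead L = V − U = 725.71 − 279.97 = 445.74 kg/s.

445.7 kg/s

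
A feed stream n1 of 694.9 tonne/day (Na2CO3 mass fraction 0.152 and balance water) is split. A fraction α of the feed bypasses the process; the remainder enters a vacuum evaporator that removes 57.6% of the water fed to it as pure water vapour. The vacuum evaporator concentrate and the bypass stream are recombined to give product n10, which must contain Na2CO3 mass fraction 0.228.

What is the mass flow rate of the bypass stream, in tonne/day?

All 694.9×0.152 = 105.62 tonne/day of Na2CO3 reaches n10, so n10 = 105.62/0.228 = 463.27 tonne/day and vapour = 231.63 tonne/day.
The evaporator receives (1−α)·694.9 of feed at 0.848 water and removes 0.576 of that water:
0.576×0.848×(1−α)×694.9 = 231.63
(1−α) = 231.63/339.42 = 0.6824;  α = 0.3176.
Bypass flow = 0.3176×694.9 = 220.68 tonne/day.

220.7 tonne/day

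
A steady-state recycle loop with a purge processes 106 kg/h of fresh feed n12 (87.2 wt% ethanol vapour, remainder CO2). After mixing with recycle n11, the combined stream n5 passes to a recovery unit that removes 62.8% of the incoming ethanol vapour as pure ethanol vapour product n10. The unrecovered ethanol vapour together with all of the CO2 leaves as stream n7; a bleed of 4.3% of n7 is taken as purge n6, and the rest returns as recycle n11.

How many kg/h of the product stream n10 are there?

ethanol vapour in n5: m_A = 106×0.872 + (1−0.043)·(1−0.628)·m_A, so m_A = 92.432/0.6440 = 143.53 kg/h.
Product n10 = 0.628×143.53 = 90.136 kg/h.

90.14 kg/h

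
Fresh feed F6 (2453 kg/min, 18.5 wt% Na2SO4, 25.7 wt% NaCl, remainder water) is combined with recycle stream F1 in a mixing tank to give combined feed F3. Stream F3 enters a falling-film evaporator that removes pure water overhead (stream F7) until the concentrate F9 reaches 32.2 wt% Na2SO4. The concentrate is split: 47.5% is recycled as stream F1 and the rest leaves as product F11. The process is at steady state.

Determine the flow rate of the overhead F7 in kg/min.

1044 kg/min

Overall Na2SO4 balance (none leaves overhead): Na2SO4 in fresh feed = Na2SO4 in product, i.e. 2453×0.185 = (1−0.475)·F9·0.322.
F9 = 453.81/(0.322×0.525) = 2684.4 kg/min.
Recycle F1 = 0.475×2684.4 = 1275.1 kg/min.
Combined feed F3 = 2453 + 1275.1 = 3728.1 kg/min.
Overhead F7 = F3 − F9 = 3728.1 − 2684.4 = 1043.7 kg/min.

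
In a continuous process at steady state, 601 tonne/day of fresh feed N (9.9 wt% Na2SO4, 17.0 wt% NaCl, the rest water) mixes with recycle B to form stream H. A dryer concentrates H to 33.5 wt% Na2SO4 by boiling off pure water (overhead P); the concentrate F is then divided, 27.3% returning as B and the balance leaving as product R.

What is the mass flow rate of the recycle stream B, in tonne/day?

Overall Na2SO4 balance (none leaves overhead): Na2SO4 in fresh feed = Na2SO4 in product, i.e. 601×0.099 = (1−0.273)·F·0.335.
F = 59.499/(0.335×0.727) = 244.3 tonne/day.
Recycle B = 0.273×244.3 = 66.695 tonne/day.

66.69 tonne/day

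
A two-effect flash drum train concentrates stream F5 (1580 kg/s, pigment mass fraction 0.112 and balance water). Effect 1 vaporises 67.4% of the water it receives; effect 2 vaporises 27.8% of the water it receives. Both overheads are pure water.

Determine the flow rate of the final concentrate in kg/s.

507.2 kg/s

water in feed = 1580×0.888 = 1403 kg/s.
After stage 1: water left = (1−0.674)×1403 = 457.39; stream total = 634.35 kg/s.
After stage 2: water left = (1−0.278)×457.39 = 330.24; final concentrate = 507.2 kg/s.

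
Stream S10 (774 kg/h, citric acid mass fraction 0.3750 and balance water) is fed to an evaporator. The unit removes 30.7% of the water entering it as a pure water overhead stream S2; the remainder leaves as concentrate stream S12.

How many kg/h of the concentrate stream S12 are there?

water entering = 774×0.625 = 483.75 kg/h; overhead removed = 0.307×483.75 = 148.51 kg/h.
Concentrate = 774 − 148.51 = 625.49 kg/h.

625.5 kg/h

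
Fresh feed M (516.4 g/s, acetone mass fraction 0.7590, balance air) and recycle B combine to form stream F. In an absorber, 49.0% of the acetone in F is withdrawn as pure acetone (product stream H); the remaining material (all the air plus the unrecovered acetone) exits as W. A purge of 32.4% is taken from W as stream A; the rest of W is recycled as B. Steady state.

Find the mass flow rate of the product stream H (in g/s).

acetone in F: m_A = 516.4×0.759 + (1−0.324)·(1−0.490)·m_A, so m_A = 391.95/0.6552 = 598.17 g/s.
Product H = 0.490×598.17 = 293.11 g/s.

293.1 g/s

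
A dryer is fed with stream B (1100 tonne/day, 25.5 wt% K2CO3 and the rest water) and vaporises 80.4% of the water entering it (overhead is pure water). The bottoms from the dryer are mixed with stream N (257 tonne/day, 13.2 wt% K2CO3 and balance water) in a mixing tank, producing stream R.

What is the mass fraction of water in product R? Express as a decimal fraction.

0.550

Vapour removed = 0.804×0.745×1100 = 658.88 tonne/day; concentrate = 441.12 tonne/day.
water reaching the mixer = 160.62 (from concentrate) + 257×0.868 = 383.7 tonne/day.
Product flow = 441.12 + 257 = 698.12 tonne/day; water fraction = 0.550.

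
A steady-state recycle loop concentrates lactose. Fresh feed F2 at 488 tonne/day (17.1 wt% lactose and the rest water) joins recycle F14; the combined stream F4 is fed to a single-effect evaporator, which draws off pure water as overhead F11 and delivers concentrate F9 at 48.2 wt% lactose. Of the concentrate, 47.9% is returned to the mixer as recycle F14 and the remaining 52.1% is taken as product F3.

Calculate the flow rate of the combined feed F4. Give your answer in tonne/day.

Overall lactose balance (none leaves overhead): lactose in fresh feed = lactose in product, i.e. 488×0.171 = (1−0.479)·F9·0.482.
F9 = 83.448/(0.482×0.521) = 332.3 tonne/day.
Recycle F14 = 0.479×332.3 = 159.17 tonne/day.
Combined feed F4 = 488 + 159.17 = 647.17 tonne/day.

647.2 tonne/day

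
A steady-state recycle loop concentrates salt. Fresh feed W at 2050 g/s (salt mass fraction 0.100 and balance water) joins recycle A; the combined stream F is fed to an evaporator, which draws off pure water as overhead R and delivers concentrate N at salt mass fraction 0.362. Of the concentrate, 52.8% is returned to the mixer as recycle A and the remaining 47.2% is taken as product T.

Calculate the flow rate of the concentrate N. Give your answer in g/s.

1200 g/s

Overall salt balance (none leaves overhead): salt in fresh feed = salt in product, i.e. 2050×0.100 = (1−0.528)·N·0.362.
N = 205/(0.362×0.472) = 1199.8 g/s.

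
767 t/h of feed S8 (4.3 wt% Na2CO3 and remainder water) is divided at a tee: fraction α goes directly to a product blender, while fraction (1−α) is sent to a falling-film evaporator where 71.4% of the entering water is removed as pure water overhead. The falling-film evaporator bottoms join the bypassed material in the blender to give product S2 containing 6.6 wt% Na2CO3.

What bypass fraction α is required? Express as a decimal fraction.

All 767×0.043 = 32.981 t/h of Na2CO3 reaches S2, so S2 = 32.981/0.066 = 499.71 t/h and vapour = 267.29 t/h.
The evaporator receives (1−α)·767 of feed at 0.957 water and removes 0.714 of that water:
0.714×0.957×(1−α)×767 = 267.29
(1−α) = 267.29/524.09 = 0.5100;  α = 0.4900.

0.490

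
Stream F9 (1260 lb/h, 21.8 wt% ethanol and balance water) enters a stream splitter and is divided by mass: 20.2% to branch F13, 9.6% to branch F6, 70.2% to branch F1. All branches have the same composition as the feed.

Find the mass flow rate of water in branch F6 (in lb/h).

Branch F6 total = 0.096×1260 = 120.96 lb/h.
water in F6 = 0.782×120.96 = 94.591 lb/h.

94.59 lb/h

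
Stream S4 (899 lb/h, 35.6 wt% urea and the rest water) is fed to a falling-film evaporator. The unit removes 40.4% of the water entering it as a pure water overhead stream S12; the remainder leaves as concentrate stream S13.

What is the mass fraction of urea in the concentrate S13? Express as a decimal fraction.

0.481

urea is not removed: 899×0.356 = 320.04 lb/h of urea enters S13.
water entering = 899×0.644 = 578.96 lb/h; overhead removed = 0.404×578.96 = 233.9 lb/h.
Concentrate = 899 − 233.9 = 665.1 lb/h.
Mass fraction = 320.04/665.1 = 0.481.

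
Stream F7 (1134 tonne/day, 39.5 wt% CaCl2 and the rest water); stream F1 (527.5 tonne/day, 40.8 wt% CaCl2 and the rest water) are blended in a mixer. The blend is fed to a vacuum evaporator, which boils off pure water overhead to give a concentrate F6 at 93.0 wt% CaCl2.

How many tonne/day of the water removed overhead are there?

CaCl2 entering = 1134×0.395 + 527.5×0.408 = 663.15 tonne/day.
All CaCl2 reports to F6, so F6 = 663.15/0.930 = 713.06 tonne/day.
Total feed = 1661.5 tonne/day; overhead = 1661.5 − 713.06 = 948.44 tonne/day.

948.4 tonne/day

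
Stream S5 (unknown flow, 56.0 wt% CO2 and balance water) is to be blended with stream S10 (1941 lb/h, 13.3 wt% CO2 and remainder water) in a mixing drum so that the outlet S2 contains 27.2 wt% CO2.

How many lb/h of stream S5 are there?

936.8 lb/h

Let S5 be the unknown flow. Total out = 1941 + S5.
CO2 balance: 258.15 + 0.560·S5 = 0.272·(1941 + S5)
(0.560 − 0.272)·S5 = 0.272×1941 − 258.15 = 269.8
S5 = 269.8 / 0.288 = 936.8 lb/h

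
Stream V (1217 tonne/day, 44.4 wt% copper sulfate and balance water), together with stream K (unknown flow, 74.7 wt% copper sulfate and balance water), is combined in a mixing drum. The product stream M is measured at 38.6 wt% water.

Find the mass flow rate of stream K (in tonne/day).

1556 tonne/day

Let K be the unknown flow. Total out = 1217 + K.
water balance: 676.65 + 0.253·K = 0.386·(1217 + K)
(0.253 − 0.386)·K = 0.386×1217 − 676.65 = -206.89
K = -206.89 / -0.133 = 1555.6 tonne/day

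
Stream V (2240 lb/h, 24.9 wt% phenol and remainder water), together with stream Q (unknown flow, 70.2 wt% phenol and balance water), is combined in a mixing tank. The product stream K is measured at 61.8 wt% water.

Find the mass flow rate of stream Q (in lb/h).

Let Q be the unknown flow. Total out = 2240 + Q.
water balance: 1682.2 + 0.298·Q = 0.618·(2240 + Q)
(0.298 − 0.618)·Q = 0.618×2240 − 1682.2 = -297.92
Q = -297.92 / -0.320 = 931 lb/h

931 lb/h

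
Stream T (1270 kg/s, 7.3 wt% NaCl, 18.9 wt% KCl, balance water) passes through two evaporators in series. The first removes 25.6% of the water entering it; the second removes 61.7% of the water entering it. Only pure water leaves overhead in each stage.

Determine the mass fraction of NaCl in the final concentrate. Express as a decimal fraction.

0.155

water in feed = 1270×0.738 = 937.26 kg/s.
After stage 1: water left = (1−0.256)×937.26 = 697.32; stream total = 1030.1 kg/s.
After stage 2: water left = (1−0.617)×697.32 = 267.07; final concentrate = 599.81 kg/s.
NaCl fraction = 92.71/599.81 = 0.155.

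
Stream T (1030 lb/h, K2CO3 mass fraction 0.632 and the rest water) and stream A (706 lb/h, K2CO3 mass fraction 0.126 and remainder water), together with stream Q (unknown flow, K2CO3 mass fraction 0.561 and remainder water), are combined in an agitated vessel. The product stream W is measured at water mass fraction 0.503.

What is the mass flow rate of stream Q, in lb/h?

Let Q be the unknown flow. Total out = 1736 + Q.
water balance: 996.08 + 0.439·Q = 0.503·(1736 + Q)
(0.439 − 0.503)·Q = 0.503×1736 − 996.08 = -122.88
Q = -122.88 / -0.064 = 1919.9 lb/h

1920 lb/h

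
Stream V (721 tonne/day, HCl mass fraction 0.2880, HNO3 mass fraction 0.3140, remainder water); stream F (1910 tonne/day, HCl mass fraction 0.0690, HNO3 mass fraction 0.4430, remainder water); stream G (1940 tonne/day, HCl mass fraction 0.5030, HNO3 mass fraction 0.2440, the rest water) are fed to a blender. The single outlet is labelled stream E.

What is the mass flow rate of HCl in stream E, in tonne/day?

HCl out = HCl in = 721×0.288 + 1910×0.069 + 1940×0.503 = 1315.3 tonne/day.

1315 tonne/day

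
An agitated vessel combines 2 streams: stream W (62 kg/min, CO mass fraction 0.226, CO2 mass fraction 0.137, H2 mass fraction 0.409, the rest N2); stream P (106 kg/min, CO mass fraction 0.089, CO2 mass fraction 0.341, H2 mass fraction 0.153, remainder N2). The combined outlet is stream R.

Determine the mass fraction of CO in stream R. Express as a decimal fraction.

0.140

Total flow out = 62 + 106 = 168 kg/min.
CO in = 62×0.226 + 106×0.089 = 23.446 kg/min.
CO mass fraction in R = 23.446/168 = 0.140.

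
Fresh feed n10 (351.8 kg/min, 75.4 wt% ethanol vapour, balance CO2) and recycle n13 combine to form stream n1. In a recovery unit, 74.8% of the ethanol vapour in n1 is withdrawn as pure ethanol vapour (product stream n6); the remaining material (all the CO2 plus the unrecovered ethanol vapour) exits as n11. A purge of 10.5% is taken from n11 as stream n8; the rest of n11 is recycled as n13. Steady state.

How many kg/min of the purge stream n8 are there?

CO2 enters only via n10 and leaves only via the purge: 351.8×0.246 = 0.105×(CO2 in n11), and the recovery unit passes all CO2, so CO2 in n1 = CO2 in n11 = 824.22 kg/min.
ethanol vapour in n1: m_A = 351.8×0.754 + (1−0.105)·(1−0.748)·m_A, so m_A = 265.26/0.7745 = 342.51 kg/min.
n11 = (1−0.748)×342.51 + 824.22 = 910.53 kg/min.
Purge n8 = 0.105×910.53 = 95.606 kg/min.

95.61 kg/min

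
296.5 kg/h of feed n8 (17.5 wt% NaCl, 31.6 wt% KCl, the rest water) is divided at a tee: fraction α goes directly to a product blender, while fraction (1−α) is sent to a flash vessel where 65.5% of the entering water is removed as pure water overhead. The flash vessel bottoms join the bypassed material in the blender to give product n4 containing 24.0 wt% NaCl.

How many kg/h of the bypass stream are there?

55.64 kg/h

All 296.5×0.175 = 51.887 kg/h of NaCl reaches n4, so n4 = 51.887/0.240 = 216.2 kg/h and vapour = 80.302 kg/h.
The evaporator receives (1−α)·296.5 of feed at 0.509 water and removes 0.655 of that water:
0.655×0.509×(1−α)×296.5 = 80.302
(1−α) = 80.302/98.852 = 0.8123;  α = 0.1877.
Bypass flow = 0.1877×296.5 = 55.638 kg/h.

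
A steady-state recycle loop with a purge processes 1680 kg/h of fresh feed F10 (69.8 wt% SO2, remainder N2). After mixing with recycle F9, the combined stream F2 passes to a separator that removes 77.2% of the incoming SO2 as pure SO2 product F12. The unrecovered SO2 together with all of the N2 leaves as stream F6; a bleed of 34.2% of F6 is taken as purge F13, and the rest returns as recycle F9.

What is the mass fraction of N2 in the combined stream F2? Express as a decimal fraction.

N2 enters only via F10 and leaves only via the purge: 1680×0.302 = 0.342×(N2 in F6), and the separator passes all N2, so N2 in F2 = N2 in F6 = 1483.5 kg/h.
SO2 in F2: m_A = 1680×0.698 + (1−0.342)·(1−0.772)·m_A, so m_A = 1172.6/0.8500 = 1379.6 kg/h.
F2 = 1379.6 + 1483.5 = 2863.1 kg/h.
N2 fraction in F2 = 1483.5/2863.1 = 0.5181.

0.5181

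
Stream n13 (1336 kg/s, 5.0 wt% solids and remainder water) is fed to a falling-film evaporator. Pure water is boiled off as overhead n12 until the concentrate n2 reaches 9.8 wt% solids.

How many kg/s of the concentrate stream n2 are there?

solids is conserved: 1336×0.050 = 66.8 kg/s all reports to the concentrate.
Concentrate = 66.8/(target fraction) = 681.63 kg/s.

681.6 kg/s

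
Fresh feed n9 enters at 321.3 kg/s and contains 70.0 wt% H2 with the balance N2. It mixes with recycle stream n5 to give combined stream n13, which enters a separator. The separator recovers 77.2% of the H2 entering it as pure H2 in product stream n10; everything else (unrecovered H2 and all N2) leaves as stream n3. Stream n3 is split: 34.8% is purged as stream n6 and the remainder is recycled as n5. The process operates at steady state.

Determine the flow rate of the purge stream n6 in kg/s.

117.4 kg/s

N2 enters only via n9 and leaves only via the purge: 321.3×0.300 = 0.348×(N2 in n3), and the separator passes all N2, so N2 in n13 = N2 in n3 = 276.98 kg/s.
H2 in n13: m_A = 321.3×0.700 + (1−0.348)·(1−0.772)·m_A, so m_A = 224.91/0.8513 = 264.18 kg/s.
n3 = (1−0.772)×264.18 + 276.98 = 337.22 kg/s.
Purge n6 = 0.348×337.22 = 117.35 kg/s.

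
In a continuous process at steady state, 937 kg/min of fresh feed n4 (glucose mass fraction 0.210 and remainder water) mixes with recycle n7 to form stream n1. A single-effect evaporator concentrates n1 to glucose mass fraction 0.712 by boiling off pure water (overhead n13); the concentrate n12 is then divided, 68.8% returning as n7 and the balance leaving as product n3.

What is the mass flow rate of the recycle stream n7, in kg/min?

609.4 kg/min

Overall glucose balance (none leaves overhead): glucose in fresh feed = glucose in product, i.e. 937×0.210 = (1−0.688)·n12·0.712.
n12 = 196.77/(0.712×0.312) = 885.78 kg/min.
Recycle n7 = 0.688×885.78 = 609.41 kg/min.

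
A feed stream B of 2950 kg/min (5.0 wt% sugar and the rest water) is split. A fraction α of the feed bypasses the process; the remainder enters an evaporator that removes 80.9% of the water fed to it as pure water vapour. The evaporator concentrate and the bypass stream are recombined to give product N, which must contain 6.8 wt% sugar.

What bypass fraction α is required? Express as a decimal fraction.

All 2950×0.050 = 147.5 kg/min of sugar reaches N, so N = 147.5/0.068 = 2169.1 kg/min and vapour = 780.88 kg/min.
The evaporator receives (1−α)·2950 of feed at 0.950 water and removes 0.809 of that water:
0.809×0.950×(1−α)×2950 = 780.88
(1−α) = 780.88/2267.2 = 0.3444;  α = 0.6556.

0.656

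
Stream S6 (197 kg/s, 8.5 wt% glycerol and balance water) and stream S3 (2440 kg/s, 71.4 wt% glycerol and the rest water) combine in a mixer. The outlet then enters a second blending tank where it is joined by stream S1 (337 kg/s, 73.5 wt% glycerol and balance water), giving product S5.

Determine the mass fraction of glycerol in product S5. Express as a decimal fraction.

0.675

Overall, product flow = 2974 kg/s.
glycerol in = 197×0.085 + 2440×0.714 + 337×0.735 = 2006.6 kg/s.
glycerol fraction in S5 = 0.675.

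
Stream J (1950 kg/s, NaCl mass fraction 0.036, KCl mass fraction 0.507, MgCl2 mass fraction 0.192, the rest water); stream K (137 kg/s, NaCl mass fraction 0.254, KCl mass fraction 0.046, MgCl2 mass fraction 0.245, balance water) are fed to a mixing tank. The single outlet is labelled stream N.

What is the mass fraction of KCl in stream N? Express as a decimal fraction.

Total flow out = 1950 + 137 = 2087 kg/s.
KCl in = 1950×0.507 + 137×0.046 = 994.95 kg/s.
KCl mass fraction in N = 994.95/2087 = 0.477.

0.477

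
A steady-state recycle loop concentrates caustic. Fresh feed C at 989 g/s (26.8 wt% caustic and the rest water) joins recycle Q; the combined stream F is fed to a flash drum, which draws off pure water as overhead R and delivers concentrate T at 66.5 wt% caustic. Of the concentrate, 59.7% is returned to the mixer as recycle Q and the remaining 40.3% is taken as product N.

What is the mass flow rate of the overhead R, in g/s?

590.4 g/s

Overall caustic balance (none leaves overhead): caustic in fresh feed = caustic in product, i.e. 989×0.268 = (1−0.597)·T·0.665.
T = 265.05/(0.665×0.403) = 989.02 g/s.
Recycle Q = 0.597×989.02 = 590.44 g/s.
Combined feed F = 989 + 590.44 = 1579.4 g/s.
Overhead R = F − T = 1579.4 − 989.02 = 590.43 g/s.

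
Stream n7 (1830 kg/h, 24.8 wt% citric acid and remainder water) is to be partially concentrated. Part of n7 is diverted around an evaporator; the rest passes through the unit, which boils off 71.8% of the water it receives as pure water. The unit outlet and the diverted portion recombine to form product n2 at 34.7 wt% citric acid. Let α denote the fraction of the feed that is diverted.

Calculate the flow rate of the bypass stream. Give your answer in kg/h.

863 kg/h

All 1830×0.248 = 453.84 kg/h of citric acid reaches n2, so n2 = 453.84/0.347 = 1307.9 kg/h and vapour = 522.1 kg/h.
The evaporator receives (1−α)·1830 of feed at 0.752 water and removes 0.718 of that water:
0.718×0.752×(1−α)×1830 = 522.1
(1−α) = 522.1/988.08 = 0.5284;  α = 0.4716.
Bypass flow = 0.4716×1830 = 863.03 kg/h.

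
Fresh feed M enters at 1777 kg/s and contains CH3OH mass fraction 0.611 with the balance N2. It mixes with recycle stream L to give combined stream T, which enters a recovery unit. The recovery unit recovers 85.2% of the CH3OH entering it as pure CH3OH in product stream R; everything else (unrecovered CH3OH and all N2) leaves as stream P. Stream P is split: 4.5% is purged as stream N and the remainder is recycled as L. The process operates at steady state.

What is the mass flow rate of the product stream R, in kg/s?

1077 kg/s

CH3OH in T: m_A = 1777×0.611 + (1−0.045)·(1−0.852)·m_A, so m_A = 1085.7/0.8587 = 1264.5 kg/s.
Product R = 0.852×1264.5 = 1077.3 kg/s.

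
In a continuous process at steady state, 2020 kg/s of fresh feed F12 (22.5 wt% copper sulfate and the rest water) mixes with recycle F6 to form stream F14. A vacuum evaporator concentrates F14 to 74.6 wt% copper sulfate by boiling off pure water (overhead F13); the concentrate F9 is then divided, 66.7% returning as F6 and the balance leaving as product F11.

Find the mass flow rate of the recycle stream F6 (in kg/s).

Overall copper sulfate balance (none leaves overhead): copper sulfate in fresh feed = copper sulfate in product, i.e. 2020×0.225 = (1−0.667)·F9·0.746.
F9 = 454.5/(0.746×0.333) = 1829.6 kg/s.
Recycle F6 = 0.667×1829.6 = 1220.3 kg/s.

1220 kg/s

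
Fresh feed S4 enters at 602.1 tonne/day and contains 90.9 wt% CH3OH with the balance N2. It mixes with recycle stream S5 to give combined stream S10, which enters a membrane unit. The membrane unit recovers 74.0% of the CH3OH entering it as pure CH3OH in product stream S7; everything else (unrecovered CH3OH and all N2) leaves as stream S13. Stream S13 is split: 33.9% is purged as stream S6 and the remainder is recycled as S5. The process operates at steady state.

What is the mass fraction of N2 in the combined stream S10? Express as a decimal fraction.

0.197

N2 enters only via S4 and leaves only via the purge: 602.1×0.091 = 0.339×(N2 in S13), and the membrane unit passes all N2, so N2 in S10 = N2 in S13 = 161.63 tonne/day.
CH3OH in S10: m_A = 602.1×0.909 + (1−0.339)·(1−0.740)·m_A, so m_A = 547.31/0.8281 = 660.89 tonne/day.
S10 = 660.89 + 161.63 = 822.52 tonne/day.
N2 fraction in S10 = 161.63/822.52 = 0.197.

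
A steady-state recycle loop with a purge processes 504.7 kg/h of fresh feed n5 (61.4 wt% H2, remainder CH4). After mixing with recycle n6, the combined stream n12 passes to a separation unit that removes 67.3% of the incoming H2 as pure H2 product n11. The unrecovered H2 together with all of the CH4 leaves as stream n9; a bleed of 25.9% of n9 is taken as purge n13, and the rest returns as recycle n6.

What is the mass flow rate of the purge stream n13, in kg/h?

CH4 enters only via n5 and leaves only via the purge: 504.7×0.386 = 0.259×(CH4 in n9), and the separation unit passes all CH4, so CH4 in n12 = CH4 in n9 = 752.18 kg/h.
H2 in n12: m_A = 504.7×0.614 + (1−0.259)·(1−0.673)·m_A, so m_A = 309.89/0.7577 = 408.99 kg/h.
n9 = (1−0.673)×408.99 + 752.18 = 885.92 kg/h.
Purge n13 = 0.259×885.92 = 229.45 kg/h.

229.5 kg/h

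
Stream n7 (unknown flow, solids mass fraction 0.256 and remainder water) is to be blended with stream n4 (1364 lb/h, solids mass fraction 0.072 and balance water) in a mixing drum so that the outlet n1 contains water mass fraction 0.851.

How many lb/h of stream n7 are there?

Let n7 be the unknown flow. Total out = 1364 + n7.
water balance: 1265.8 + 0.744·n7 = 0.851·(1364 + n7)
(0.744 − 0.851)·n7 = 0.851×1364 − 1265.8 = -105.03
n7 = -105.03 / -0.107 = 981.57 lb/h

981.6 lb/h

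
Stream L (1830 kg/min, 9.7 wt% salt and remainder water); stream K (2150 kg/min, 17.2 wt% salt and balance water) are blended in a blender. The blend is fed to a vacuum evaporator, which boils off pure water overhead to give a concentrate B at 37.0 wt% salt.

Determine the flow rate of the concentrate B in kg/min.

salt entering = 1830×0.097 + 2150×0.172 = 547.31 kg/min.
All salt reports to B, so B = 547.31/0.370 = 1479.2 kg/min.

1479 kg/min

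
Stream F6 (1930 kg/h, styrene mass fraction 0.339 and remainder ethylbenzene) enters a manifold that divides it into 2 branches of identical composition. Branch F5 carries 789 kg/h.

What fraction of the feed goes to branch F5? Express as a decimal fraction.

0.409

Fraction to F5 = 789/1930 = 0.4088.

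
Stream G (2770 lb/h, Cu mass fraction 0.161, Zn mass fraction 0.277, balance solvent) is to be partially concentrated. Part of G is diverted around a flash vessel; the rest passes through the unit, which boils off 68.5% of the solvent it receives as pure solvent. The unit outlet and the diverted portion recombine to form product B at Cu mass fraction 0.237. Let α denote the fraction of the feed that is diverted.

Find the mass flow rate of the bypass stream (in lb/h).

All 2770×0.161 = 445.97 lb/h of Cu reaches B, so B = 445.97/0.237 = 1881.7 lb/h and vapour = 888.27 lb/h.
The evaporator receives (1−α)·2770 of feed at 0.562 solvent and removes 0.685 of that solvent:
0.685×0.562×(1−α)×2770 = 888.27
(1−α) = 888.27/1066.4 = 0.8330;  α = 0.1670.
Bypass flow = 0.1670×2770 = 462.63 lb/h.

462.6 lb/h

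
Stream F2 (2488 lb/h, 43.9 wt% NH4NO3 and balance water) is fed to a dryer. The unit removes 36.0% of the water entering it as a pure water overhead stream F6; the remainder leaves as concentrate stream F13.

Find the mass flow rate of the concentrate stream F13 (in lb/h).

water entering = 2488×0.561 = 1395.8 lb/h; overhead removed = 0.360×1395.8 = 502.48 lb/h.
Concentrate = 2488 − 502.48 = 1985.5 lb/h.

1986 lb/h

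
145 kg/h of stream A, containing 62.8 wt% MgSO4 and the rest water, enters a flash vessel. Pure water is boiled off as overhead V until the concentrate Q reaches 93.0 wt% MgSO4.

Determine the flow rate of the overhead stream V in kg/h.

47.09 kg/h

MgSO4 is conserved: 145×0.628 = 91.06 kg/h all reports to the concentrate.
Concentrate = 91.06/(target fraction) = 97.914 kg/h.
Overhead = 145 − 97.914 = 47.086 kg/h.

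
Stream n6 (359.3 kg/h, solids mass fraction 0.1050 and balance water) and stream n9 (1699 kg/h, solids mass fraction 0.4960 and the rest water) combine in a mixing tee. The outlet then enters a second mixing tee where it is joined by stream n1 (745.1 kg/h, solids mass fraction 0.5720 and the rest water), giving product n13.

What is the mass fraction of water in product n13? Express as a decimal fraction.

0.5339

Overall, product flow = 2803.4 kg/h.
water in = 359.3×0.895 + 1699×0.504 + 745.1×0.428 = 1496.8 kg/h.
water fraction in n13 = 0.5339.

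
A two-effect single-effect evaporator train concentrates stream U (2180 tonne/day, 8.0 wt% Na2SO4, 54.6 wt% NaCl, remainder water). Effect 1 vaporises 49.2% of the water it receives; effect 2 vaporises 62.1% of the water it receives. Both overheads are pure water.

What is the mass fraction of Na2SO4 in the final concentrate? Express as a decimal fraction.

water in feed = 2180×0.374 = 815.32 tonne/day.
After stage 1: water left = (1−0.492)×815.32 = 414.18; stream total = 1778.9 tonne/day.
After stage 2: water left = (1−0.621)×414.18 = 156.98; final concentrate = 1521.7 tonne/day.
Na2SO4 fraction = 174.4/1521.7 = 0.115.

0.115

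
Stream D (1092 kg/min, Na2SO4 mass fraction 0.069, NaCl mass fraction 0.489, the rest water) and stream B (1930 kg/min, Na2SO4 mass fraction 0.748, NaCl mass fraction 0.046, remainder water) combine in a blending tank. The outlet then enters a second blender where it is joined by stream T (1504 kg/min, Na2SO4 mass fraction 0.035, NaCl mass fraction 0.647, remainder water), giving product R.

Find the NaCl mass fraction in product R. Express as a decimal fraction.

0.353

Overall, product flow = 4526 kg/min.
NaCl in = 1092×0.489 + 1930×0.046 + 1504×0.647 = 1595.9 kg/min.
NaCl fraction in R = 0.353.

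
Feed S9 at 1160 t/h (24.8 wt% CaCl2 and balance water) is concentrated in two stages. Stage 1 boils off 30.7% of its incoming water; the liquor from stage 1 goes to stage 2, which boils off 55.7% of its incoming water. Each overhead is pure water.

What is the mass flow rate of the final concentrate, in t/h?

water in feed = 1160×0.752 = 872.32 t/h.
After stage 1: water left = (1−0.307)×872.32 = 604.52; stream total = 892.2 t/h.
After stage 2: water left = (1−0.557)×604.52 = 267.8; final concentrate = 555.48 t/h.

555.5 t/h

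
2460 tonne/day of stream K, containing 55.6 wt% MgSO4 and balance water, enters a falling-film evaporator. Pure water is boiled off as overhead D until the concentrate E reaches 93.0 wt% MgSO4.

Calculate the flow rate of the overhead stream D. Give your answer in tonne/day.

989.3 tonne/day

MgSO4 is conserved: 2460×0.556 = 1367.8 tonne/day all reports to the concentrate.
Concentrate = 1367.8/(target fraction) = 1470.7 tonne/day.
Overhead = 2460 − 1470.7 = 989.29 tonne/day.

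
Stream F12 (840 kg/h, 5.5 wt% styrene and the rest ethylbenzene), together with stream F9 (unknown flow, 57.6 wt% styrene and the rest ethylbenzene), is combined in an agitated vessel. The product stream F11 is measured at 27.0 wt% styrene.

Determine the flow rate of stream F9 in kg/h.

Let F9 be the unknown flow. Total out = 840 + F9.
styrene balance: 46.2 + 0.576·F9 = 0.270·(840 + F9)
(0.576 − 0.270)·F9 = 0.270×840 − 46.2 = 180.6
F9 = 180.6 / 0.306 = 590.2 kg/h

590.2 kg/h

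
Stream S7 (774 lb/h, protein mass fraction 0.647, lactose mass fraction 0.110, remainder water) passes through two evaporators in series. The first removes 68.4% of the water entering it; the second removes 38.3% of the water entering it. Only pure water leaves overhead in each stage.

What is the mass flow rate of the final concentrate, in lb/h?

622.6 lb/h

water in feed = 774×0.243 = 188.08 lb/h.
After stage 1: water left = (1−0.684)×188.08 = 59.434; stream total = 645.35 lb/h.
After stage 2: water left = (1−0.383)×59.434 = 36.671; final concentrate = 622.59 lb/h.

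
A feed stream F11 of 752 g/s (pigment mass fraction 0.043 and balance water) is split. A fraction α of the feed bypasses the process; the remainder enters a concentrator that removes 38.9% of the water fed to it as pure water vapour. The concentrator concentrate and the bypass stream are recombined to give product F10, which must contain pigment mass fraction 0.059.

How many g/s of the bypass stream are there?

All 752×0.043 = 32.336 g/s of pigment reaches F10, so F10 = 32.336/0.059 = 548.07 g/s and vapour = 203.93 g/s.
The evaporator receives (1−α)·752 of feed at 0.957 water and removes 0.389 of that water:
0.389×0.957×(1−α)×752 = 203.93
(1−α) = 203.93/279.95 = 0.7285;  α = 0.2715.
Bypass flow = 0.2715×752 = 204.2 g/s.

204.2 g/s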